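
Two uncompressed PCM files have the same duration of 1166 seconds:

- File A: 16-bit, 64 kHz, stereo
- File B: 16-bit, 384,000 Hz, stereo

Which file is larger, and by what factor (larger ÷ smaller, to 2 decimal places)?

File A: 64,000 × 2 × 2 = 256,000 bytes/s.
File B: 384,000 × 2 × 2 = 1,536,000 bytes/s.
File B is larger; ratio = 1,790,976,000 / 298,496,000 = 6.00.

File B, by a factor of 6.00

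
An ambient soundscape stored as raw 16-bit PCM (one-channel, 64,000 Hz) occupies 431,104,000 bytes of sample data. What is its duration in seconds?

3,368 seconds

Byte rate = 64,000 × 2 × 1 = 128,000 bytes/s.
Duration = 431,104,000 / 128,000 = 3,368 s.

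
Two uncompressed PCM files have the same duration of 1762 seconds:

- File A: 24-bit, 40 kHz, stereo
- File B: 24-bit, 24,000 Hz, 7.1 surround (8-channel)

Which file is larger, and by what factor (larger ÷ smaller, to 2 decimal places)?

File A: 40,000 × 3 × 2 = 240,000 bytes/s.
File B: 24,000 × 3 × 8 = 576,000 bytes/s.
File B is larger; ratio = 1,014,912,000 / 422,880,000 = 2.40.

File B, by a factor of 2.40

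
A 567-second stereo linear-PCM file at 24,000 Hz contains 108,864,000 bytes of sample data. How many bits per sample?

32 bits

Bytes per sample = 108,864,000 / (24,000 × 567 × 2) = 108,864,000 / 27,216,000 = 4.
Bit depth = 4 × 8 = 32 bits.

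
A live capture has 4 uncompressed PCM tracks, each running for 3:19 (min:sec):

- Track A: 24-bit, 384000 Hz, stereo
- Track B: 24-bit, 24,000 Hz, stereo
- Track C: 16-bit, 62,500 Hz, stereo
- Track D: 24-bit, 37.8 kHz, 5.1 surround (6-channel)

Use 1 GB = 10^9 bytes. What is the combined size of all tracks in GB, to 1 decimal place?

0.7 GB

3:19 (min:sec) = 199 s.
Track A: 384,000 × 199 × 3 × 2 = 458,496,000 bytes.
Track B: 24,000 × 199 × 3 × 2 = 28,656,000 bytes.
Track C: 62,500 × 199 × 2 × 2 = 49,750,000 bytes.
Track D: 37,800 × 199 × 3 × 6 = 135,399,600 bytes.
Total = 672,301,600 bytes = 0.7 GB.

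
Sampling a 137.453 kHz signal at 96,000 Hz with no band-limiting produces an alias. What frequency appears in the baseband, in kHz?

41.453 kHz

Nyquist = 96,000/2 = 48,000 Hz; 137,453 Hz exceeds it.
Alias = |137,453 − 1×96,000| = |137,453 − 96,000| = 41,453 Hz = 41.453 kHz.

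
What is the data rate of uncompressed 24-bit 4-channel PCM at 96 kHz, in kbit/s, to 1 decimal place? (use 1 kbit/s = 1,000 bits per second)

9216.0 kbit/s

Bit rate = 96,000 × 24 × 4 = 9,216,000 bits/s.
= 9216.0 kbit/s.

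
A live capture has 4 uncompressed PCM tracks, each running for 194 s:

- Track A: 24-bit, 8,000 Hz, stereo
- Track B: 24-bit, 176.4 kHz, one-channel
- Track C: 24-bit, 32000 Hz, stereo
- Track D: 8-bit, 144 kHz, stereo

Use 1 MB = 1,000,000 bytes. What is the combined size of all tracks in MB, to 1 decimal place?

Track A: 8,000 × 194 × 3 × 2 = 9,312,000 bytes.
Track B: 176,400 × 194 × 3 × 1 = 102,664,800 bytes.
Track C: 32,000 × 194 × 3 × 2 = 37,248,000 bytes.
Track D: 144,000 × 194 × 1 × 2 = 55,872,000 bytes.
Total = 205,096,800 bytes = 205.1 MB.

205.1 MB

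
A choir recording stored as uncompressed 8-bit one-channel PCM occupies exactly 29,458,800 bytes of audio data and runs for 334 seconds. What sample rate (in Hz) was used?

Bytes = sample_rate × seconds × bytes_per_sample × channels.
sample_rate = 29,458,800 / (334 × 1 × 1) = 29,458,800 / 334 = 88,200 Hz.

88,200 Hz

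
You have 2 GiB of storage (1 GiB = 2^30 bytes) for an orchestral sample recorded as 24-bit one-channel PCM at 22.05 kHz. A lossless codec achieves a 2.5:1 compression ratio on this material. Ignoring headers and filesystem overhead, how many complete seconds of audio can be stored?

81,159 seconds

Uncompressed byte rate = 22,050 × 3 × 1 = 66,150 bytes/s.
After 2.5:1 compression, effective rate ≈ 26460 bytes/s.
Capacity = 2 × 1,073,741,824 = 2,147,483,648 bytes.
2,147,483,648 / effective rate ≈ 81159.62 s → 81,159 seconds.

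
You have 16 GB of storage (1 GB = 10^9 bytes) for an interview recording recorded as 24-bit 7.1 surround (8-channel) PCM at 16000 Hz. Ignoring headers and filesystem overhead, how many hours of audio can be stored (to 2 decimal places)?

11.57 hours

Uncompressed byte rate = 16,000 × 3 × 8 = 384,000 bytes/s.
Capacity = 16 × 1,000,000,000 = 16,000,000,000 bytes.
16,000,000,000 / 384,000 ≈ 41666.67 s → 11.57 hours.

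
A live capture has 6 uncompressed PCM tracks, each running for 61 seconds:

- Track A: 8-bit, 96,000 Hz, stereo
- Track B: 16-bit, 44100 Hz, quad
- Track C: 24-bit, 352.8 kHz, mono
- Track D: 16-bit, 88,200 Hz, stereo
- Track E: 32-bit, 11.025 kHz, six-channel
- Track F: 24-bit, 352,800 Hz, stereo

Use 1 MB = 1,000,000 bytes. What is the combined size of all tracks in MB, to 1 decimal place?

264.6 MB

Track A: 96,000 × 61 × 1 × 2 = 11,712,000 bytes.
Track B: 44,100 × 61 × 2 × 4 = 21,520,800 bytes.
Track C: 352,800 × 61 × 3 × 1 = 64,562,400 bytes.
Track D: 88,200 × 61 × 2 × 2 = 21,520,800 bytes.
Track E: 11,025 × 61 × 4 × 6 = 16,140,600 bytes.
Track F: 352,800 × 61 × 3 × 2 = 129,124,800 bytes.
Total = 264,581,400 bytes = 264.6 MB.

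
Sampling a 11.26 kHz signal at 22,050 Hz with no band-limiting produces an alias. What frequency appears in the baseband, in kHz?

10.79 kHz

Nyquist = 22,050/2 = 11,025 Hz; 11,260 Hz exceeds it.
Alias = |11,260 − 1×22,050| = |11,260 − 22,050| = 10,790 Hz = 10.79 kHz.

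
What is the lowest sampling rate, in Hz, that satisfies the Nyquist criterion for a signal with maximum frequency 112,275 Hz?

Minimum sample rate = 2 × 112,275 Hz = 224,550 Hz.

224,550 Hz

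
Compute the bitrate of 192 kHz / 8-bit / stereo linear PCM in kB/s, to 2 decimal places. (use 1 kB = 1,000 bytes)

Bit rate = 192,000 × 8 × 2 = 3,072,000 bits/s.
3,072,000 / 8 = 384,000 B/s = 384.00 kB/s.

384.00 kB/s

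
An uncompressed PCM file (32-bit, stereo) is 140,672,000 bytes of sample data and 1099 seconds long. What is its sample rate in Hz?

16,000 Hz

Bytes = sample_rate × seconds × bytes_per_sample × channels.
sample_rate = 140,672,000 / (1,099 × 4 × 2) = 140,672,000 / 8,792 = 16,000 Hz.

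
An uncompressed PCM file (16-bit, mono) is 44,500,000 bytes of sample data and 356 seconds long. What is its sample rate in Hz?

62,500 Hz

Bytes = sample_rate × seconds × bytes_per_sample × channels.
sample_rate = 44,500,000 / (356 × 2 × 1) = 44,500,000 / 712 = 62,500 Hz.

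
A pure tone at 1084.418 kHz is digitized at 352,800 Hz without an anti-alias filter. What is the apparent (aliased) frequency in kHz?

Nyquist = 352,800/2 = 176,400 Hz; 1,084,418 Hz exceeds it.
Alias = |1,084,418 − 3×352,800| = |1,084,418 − 1,058,400| = 26,018 Hz = 26.018 kHz.

26.018 kHz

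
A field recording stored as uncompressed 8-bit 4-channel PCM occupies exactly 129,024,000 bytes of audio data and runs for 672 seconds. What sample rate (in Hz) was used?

Bytes = sample_rate × seconds × bytes_per_sample × channels.
sample_rate = 129,024,000 / (672 × 1 × 4) = 129,024,000 / 2,688 = 48,000 Hz.

48,000 Hz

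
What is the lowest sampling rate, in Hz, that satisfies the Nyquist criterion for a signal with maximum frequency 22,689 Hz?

45,378 Hz

Minimum sample rate = 2 × 22,689 Hz = 45,378 Hz.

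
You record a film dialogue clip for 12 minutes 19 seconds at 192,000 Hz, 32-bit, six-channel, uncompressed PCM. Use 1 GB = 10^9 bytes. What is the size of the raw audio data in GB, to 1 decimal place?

3.4 GB

Duration = 12 minutes 19 seconds = 739 s.
Bytes = 192,000 samples/s × 739 s × 4 bytes/sample × 6 ch = 3,405,312,000 bytes.
3,405,312,000 / 1,000,000,000 = 3.4 GB.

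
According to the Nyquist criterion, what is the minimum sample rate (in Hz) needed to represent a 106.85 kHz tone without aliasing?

213,700 Hz

Minimum sample rate = 2 × 106,850 Hz = 213,700 Hz.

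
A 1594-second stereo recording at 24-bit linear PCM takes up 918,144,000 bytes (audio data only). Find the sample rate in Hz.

96,000 Hz

Bytes = sample_rate × seconds × bytes_per_sample × channels.
sample_rate = 918,144,000 / (1,594 × 3 × 2) = 918,144,000 / 9,564 = 96,000 Hz.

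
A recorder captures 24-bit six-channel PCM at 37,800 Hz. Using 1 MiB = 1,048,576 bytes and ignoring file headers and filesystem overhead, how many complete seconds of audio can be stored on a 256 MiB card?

Uncompressed byte rate = 37,800 × 3 × 6 = 680,400 bytes/s.
Capacity = 256 × 1,048,576 = 268,435,456 bytes.
268,435,456 / 680,400 ≈ 394.53 s → 394 seconds.

394 seconds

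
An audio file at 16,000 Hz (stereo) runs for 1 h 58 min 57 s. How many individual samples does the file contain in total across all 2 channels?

1 h 58 min 57 s = 7,137 s.
16,000 × 7,137 s × 2 ch = 228,384,000 samples.

228,384,000 samples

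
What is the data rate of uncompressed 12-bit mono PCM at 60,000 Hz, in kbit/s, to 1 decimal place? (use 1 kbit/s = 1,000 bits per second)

720.0 kbit/s

Bit rate = 60,000 × 12 × 1 = 720,000 bits/s.
= 720.0 kbit/s.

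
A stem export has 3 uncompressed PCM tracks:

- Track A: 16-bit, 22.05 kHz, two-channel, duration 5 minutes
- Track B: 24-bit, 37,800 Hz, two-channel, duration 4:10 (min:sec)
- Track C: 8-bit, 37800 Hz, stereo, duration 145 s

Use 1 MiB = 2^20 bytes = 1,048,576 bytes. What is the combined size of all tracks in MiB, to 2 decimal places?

Track A: 5 minutes = 300 s; 22,050 × 300 × 2 × 2 = 26,460,000 bytes.
Track B: 4:10 (min:sec) = 250 s; 37,800 × 250 × 3 × 2 = 56,700,000 bytes.
Track C: 37,800 × 145 × 1 × 2 = 10,962,000 bytes.
Total = 94,122,000 bytes = 89.76 MiB.

89.76 MiB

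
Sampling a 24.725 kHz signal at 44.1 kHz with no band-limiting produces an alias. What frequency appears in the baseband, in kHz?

19.375 kHz

Nyquist = 44,100/2 = 22,050 Hz; 24,725 Hz exceeds it.
Alias = |24,725 − 1×44,100| = |24,725 − 44,100| = 19,375 Hz = 19.375 kHz.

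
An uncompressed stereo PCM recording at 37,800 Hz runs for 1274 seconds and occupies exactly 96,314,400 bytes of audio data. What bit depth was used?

8 bits

Bytes per sample = 96,314,400 / (37,800 × 1,274 × 2) = 96,314,400 / 96,314,400 = 1.
Bit depth = 1 × 8 = 8 bits.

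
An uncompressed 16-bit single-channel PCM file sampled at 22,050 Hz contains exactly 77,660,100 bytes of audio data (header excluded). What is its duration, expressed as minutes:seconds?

29:21

Byte rate = 22,050 × 2 × 1 = 44,100 bytes/s.
Duration = 77,660,100 / 44,100 = 1,761 s.
1,761 s = 29:21.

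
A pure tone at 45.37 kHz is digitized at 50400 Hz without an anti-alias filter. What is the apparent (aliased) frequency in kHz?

Nyquist = 50,400/2 = 25,200 Hz; 45,370 Hz exceeds it.
Alias = |45,370 − 1×50,400| = |45,370 − 50,400| = 5,030 Hz = 5.03 kHz.

5.03 kHz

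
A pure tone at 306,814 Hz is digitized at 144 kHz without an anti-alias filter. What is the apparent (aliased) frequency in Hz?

18,814 Hz

Nyquist = 144,000/2 = 72,000 Hz; 306,814 Hz exceeds it.
Alias = |306,814 − 2×144,000| = |306,814 − 288,000| = 18,814 Hz.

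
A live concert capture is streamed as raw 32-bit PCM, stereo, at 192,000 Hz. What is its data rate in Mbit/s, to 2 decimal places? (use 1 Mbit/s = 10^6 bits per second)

12.29 Mbit/s

Bit rate = 192,000 × 32 × 2 = 12,288,000 bits/s.
= 12.29 Mbit/s.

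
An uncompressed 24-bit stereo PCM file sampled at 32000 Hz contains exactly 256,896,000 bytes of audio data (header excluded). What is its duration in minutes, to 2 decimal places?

22.30 minutes

Byte rate = 32,000 × 3 × 2 = 192,000 bytes/s.
Duration = 256,896,000 / 192,000 = 1,338 s.
1,338 s / 60 = 22.30 minutes.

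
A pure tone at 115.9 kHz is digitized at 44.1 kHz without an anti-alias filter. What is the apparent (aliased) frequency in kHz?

16.4 kHz

Nyquist = 44,100/2 = 22,050 Hz; 115,900 Hz exceeds it.
Alias = |115,900 − 3×44,100| = |115,900 − 132,300| = 16,400 Hz = 16.4 kHz.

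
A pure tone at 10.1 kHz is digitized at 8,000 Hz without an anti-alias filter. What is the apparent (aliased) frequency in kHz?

Nyquist = 8,000/2 = 4,000 Hz; 10,100 Hz exceeds it.
Alias = |10,100 − 1×8,000| = |10,100 − 8,000| = 2,100 Hz = 2.1 kHz.

2.1 kHz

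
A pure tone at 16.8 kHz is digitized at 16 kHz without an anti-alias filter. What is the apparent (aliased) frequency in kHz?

0.8 kHz

Nyquist = 16,000/2 = 8,000 Hz; 16,800 Hz exceeds it.
Alias = |16,800 − 1×16,000| = |16,800 − 16,000| = 800 Hz = 0.8 kHz.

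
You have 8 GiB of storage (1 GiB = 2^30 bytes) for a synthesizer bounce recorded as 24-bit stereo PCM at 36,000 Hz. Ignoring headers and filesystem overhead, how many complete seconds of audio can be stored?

39,768 seconds

Uncompressed byte rate = 36,000 × 3 × 2 = 216,000 bytes/s.
Capacity = 8 × 1,073,741,824 = 8,589,934,592 bytes.
8,589,934,592 / 216,000 ≈ 39768.22 s → 39,768 seconds.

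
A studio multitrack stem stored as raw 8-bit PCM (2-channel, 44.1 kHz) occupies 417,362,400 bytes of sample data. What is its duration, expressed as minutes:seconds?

Byte rate = 44,100 × 1 × 2 = 88,200 bytes/s.
Duration = 417,362,400 / 88,200 = 4,732 s.
4,732 s = 78:52.

78:52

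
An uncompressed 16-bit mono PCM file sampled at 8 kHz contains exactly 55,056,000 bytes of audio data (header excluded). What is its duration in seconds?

Byte rate = 8,000 × 2 × 1 = 16,000 bytes/s.
Duration = 55,056,000 / 16,000 = 3,441 s.

3,441 seconds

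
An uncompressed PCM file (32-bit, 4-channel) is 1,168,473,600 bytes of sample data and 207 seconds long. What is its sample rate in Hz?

Bytes = sample_rate × seconds × bytes_per_sample × channels.
sample_rate = 1,168,473,600 / (207 × 4 × 4) = 1,168,473,600 / 3,312 = 352,800 Hz.

352,800 Hz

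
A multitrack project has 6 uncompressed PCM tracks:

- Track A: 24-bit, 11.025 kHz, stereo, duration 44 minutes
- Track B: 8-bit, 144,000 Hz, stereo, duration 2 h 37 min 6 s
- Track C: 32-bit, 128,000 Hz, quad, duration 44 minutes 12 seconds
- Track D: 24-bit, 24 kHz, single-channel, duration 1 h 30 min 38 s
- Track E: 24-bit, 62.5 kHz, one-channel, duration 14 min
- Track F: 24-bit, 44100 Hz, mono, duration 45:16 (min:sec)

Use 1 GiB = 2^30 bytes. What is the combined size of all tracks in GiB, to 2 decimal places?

Track A: 44 minutes = 2,640 s; 11,025 × 2,640 × 3 × 2 = 174,636,000 bytes.
Track B: 2 h 37 min 6 s = 9,426 s; 144,000 × 9,426 × 1 × 2 = 2,714,688,000 bytes.
Track C: 44 minutes 12 seconds = 2,652 s; 128,000 × 2,652 × 4 × 4 = 5,431,296,000 bytes.
Track D: 1 h 30 min 38 s = 5,438 s; 24,000 × 5,438 × 3 × 1 = 391,536,000 bytes.
Track E: 14 min = 840 s; 62,500 × 840 × 3 × 1 = 157,500,000 bytes.
Track F: 45:16 (min:sec) = 2,716 s; 44,100 × 2,716 × 3 × 1 = 359,326,800 bytes.
Total = 9,228,982,800 bytes = 8.60 GiB.

8.60 GiB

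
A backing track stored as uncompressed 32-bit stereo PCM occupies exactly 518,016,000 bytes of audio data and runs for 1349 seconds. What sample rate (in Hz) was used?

Bytes = sample_rate × seconds × bytes_per_sample × channels.
sample_rate = 518,016,000 / (1,349 × 4 × 2) = 518,016,000 / 10,792 = 48,000 Hz.

48,000 Hz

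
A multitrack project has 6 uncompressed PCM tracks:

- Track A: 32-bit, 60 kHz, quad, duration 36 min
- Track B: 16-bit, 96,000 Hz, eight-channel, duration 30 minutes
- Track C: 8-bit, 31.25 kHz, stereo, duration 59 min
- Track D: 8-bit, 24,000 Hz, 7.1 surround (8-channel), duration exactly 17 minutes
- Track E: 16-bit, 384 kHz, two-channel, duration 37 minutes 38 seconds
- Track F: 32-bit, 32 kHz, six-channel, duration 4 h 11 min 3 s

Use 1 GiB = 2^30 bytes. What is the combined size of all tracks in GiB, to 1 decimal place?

Track A: 36 min = 2,160 s; 60,000 × 2,160 × 4 × 4 = 2,073,600,000 bytes.
Track B: 30 minutes = 1,800 s; 96,000 × 1,800 × 2 × 8 = 2,764,800,000 bytes.
Track C: 59 min = 3,540 s; 31,250 × 3,540 × 1 × 2 = 221,250,000 bytes.
Track D: exactly 17 minutes = 1,020 s; 24,000 × 1,020 × 1 × 8 = 195,840,000 bytes.
Track E: 37 minutes 38 seconds = 2,258 s; 384,000 × 2,258 × 2 × 2 = 3,468,288,000 bytes.
Track F: 4 h 11 min 3 s = 15,063 s; 32,000 × 15,063 × 4 × 6 = 11,568,384,000 bytes.
Total = 20,292,162,000 bytes = 18.9 GiB.

18.9 GiB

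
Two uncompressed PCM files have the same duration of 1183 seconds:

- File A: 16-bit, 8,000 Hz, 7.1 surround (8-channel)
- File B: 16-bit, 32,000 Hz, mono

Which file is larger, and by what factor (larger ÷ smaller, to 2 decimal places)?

File A: 8,000 × 2 × 8 = 128,000 bytes/s.
File B: 32,000 × 2 × 1 = 64,000 bytes/s.
File A is larger; ratio = 151,424,000 / 75,712,000 = 2.00.

File A, by a factor of 2.00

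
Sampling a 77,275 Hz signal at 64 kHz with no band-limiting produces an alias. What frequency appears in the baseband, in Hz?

13,275 Hz

Nyquist = 64,000/2 = 32,000 Hz; 77,275 Hz exceeds it.
Alias = |77,275 − 1×64,000| = |77,275 − 64,000| = 13,275 Hz.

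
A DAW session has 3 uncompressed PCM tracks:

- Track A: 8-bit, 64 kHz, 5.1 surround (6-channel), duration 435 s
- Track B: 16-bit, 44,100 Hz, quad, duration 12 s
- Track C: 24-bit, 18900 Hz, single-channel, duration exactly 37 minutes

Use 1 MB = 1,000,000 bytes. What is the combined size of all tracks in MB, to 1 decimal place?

297.1 MB

Track A: 64,000 × 435 × 1 × 6 = 167,040,000 bytes.
Track B: 44,100 × 12 × 2 × 4 = 4,233,600 bytes.
Track C: exactly 37 minutes = 2,220 s; 18,900 × 2,220 × 3 × 1 = 125,874,000 bytes.
Total = 297,147,600 bytes = 297.1 MB.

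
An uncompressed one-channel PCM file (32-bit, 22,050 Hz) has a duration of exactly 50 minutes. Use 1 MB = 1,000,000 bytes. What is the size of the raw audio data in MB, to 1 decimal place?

Duration = exactly 50 minutes = 3,000 s.
Bytes = 22,050 samples/s × 3,000 s × 4 bytes/sample × 1 ch = 264,600,000 bytes.
264,600,000 / 1,000,000 = 264.6 MB.

264.6 MB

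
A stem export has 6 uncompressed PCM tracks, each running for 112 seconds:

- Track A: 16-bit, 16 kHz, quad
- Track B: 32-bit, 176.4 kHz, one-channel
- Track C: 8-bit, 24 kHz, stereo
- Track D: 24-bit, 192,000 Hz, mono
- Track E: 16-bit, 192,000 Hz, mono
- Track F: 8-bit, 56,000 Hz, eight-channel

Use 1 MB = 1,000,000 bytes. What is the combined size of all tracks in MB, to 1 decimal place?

Track A: 16,000 × 112 × 2 × 4 = 14,336,000 bytes.
Track B: 176,400 × 112 × 4 × 1 = 79,027,200 bytes.
Track C: 24,000 × 112 × 1 × 2 = 5,376,000 bytes.
Track D: 192,000 × 112 × 3 × 1 = 64,512,000 bytes.
Track E: 192,000 × 112 × 2 × 1 = 43,008,000 bytes.
Track F: 56,000 × 112 × 1 × 8 = 50,176,000 bytes.
Total = 256,435,200 bytes = 256.4 MB.

256.4 MB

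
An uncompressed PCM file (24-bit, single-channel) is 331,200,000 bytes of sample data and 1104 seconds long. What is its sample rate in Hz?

Bytes = sample_rate × seconds × bytes_per_sample × channels.
sample_rate = 331,200,000 / (1,104 × 3 × 1) = 331,200,000 / 3,312 = 100,000 Hz.

100,000 Hz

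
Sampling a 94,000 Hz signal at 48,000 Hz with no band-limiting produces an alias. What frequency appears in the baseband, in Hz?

2,000 Hz

Nyquist = 48,000/2 = 24,000 Hz; 94,000 Hz exceeds it.
Alias = |94,000 − 2×48,000| = |94,000 − 96,000| = 2,000 Hz.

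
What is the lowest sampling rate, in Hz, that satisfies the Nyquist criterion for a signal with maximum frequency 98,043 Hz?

Minimum sample rate = 2 × 98,043 Hz = 196,086 Hz.

196,086 Hz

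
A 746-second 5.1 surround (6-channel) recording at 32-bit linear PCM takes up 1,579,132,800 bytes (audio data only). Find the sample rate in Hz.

88,200 Hz

Bytes = sample_rate × seconds × bytes_per_sample × channels.
sample_rate = 1,579,132,800 / (746 × 4 × 6) = 1,579,132,800 / 17,904 = 88,200 Hz.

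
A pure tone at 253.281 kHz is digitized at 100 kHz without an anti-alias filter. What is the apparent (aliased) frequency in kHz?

Nyquist = 100,000/2 = 50,000 Hz; 253,281 Hz exceeds it.
Alias = |253,281 − 3×100,000| = |253,281 − 300,000| = 46,719 Hz = 46.719 kHz.

46.719 kHz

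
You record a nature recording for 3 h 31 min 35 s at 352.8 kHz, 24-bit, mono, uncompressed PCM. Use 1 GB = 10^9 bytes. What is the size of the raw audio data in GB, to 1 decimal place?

13.4 GB

Duration = 3 h 31 min 35 s = 12,695 s.
Bytes = 352,800 samples/s × 12,695 s × 3 bytes/sample × 1 ch = 13,436,388,000 bytes.
13,436,388,000 / 1,000,000,000 = 13.4 GB.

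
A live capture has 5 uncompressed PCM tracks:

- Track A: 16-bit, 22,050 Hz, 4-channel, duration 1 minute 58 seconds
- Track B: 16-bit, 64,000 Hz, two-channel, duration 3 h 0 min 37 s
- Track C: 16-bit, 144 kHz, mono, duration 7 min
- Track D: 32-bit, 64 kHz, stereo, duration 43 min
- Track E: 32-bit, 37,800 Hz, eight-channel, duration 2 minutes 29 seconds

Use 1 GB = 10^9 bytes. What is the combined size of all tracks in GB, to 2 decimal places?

Track A: 1 minute 58 seconds = 118 s; 22,050 × 118 × 2 × 4 = 20,815,200 bytes.
Track B: 3 h 0 min 37 s = 10,837 s; 64,000 × 10,837 × 2 × 2 = 2,774,272,000 bytes.
Track C: 7 min = 420 s; 144,000 × 420 × 2 × 1 = 120,960,000 bytes.
Track D: 43 min = 2,580 s; 64,000 × 2,580 × 4 × 2 = 1,320,960,000 bytes.
Track E: 2 minutes 29 seconds = 149 s; 37,800 × 149 × 4 × 8 = 180,230,400 bytes.
Total = 4,417,237,600 bytes = 4.42 GB.

4.42 GB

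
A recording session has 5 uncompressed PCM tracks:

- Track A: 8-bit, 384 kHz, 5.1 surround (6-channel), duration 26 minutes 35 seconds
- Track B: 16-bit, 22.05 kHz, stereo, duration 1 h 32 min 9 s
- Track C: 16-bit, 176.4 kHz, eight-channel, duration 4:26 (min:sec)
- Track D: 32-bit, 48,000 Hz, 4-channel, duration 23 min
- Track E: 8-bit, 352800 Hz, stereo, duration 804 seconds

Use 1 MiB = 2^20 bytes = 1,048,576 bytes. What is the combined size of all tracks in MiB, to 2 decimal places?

Track A: 26 minutes 35 seconds = 1,595 s; 384,000 × 1,595 × 1 × 6 = 3,674,880,000 bytes.
Track B: 1 h 32 min 9 s = 5,529 s; 22,050 × 5,529 × 2 × 2 = 487,657,800 bytes.
Track C: 4:26 (min:sec) = 266 s; 176,400 × 266 × 2 × 8 = 750,758,400 bytes.
Track D: 23 min = 1,380 s; 48,000 × 1,380 × 4 × 4 = 1,059,840,000 bytes.
Track E: 352,800 × 804 × 1 × 2 = 567,302,400 bytes.
Total = 6,540,438,600 bytes = 6237.45 MiB.

6237.45 MiB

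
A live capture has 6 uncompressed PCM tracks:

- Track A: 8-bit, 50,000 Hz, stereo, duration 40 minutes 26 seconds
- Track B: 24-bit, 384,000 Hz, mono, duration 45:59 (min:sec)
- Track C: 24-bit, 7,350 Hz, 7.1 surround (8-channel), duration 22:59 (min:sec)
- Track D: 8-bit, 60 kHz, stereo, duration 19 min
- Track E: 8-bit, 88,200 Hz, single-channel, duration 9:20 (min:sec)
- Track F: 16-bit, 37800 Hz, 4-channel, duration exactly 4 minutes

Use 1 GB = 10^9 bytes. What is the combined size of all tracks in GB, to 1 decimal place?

Track A: 40 minutes 26 seconds = 2,426 s; 50,000 × 2,426 × 1 × 2 = 242,600,000 bytes.
Track B: 45:59 (min:sec) = 2,759 s; 384,000 × 2,759 × 3 × 1 = 3,178,368,000 bytes.
Track C: 22:59 (min:sec) = 1,379 s; 7,350 × 1,379 × 3 × 8 = 243,255,600 bytes.
Track D: 19 min = 1,140 s; 60,000 × 1,140 × 1 × 2 = 136,800,000 bytes.
Track E: 9:20 (min:sec) = 560 s; 88,200 × 560 × 1 × 1 = 49,392,000 bytes.
Track F: exactly 4 minutes = 240 s; 37,800 × 240 × 2 × 4 = 72,576,000 bytes.
Total = 3,922,991,600 bytes = 3.9 GB.

3.9 GB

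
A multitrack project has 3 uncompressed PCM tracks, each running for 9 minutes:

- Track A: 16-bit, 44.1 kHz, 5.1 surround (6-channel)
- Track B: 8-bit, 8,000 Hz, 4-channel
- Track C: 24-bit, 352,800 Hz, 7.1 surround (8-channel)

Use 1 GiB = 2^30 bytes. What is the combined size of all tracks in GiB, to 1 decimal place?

4.5 GiB

9 minutes = 540 s.
Track A: 44,100 × 540 × 2 × 6 = 285,768,000 bytes.
Track B: 8,000 × 540 × 1 × 4 = 17,280,000 bytes.
Track C: 352,800 × 540 × 3 × 8 = 4,572,288,000 bytes.
Total = 4,875,336,000 bytes = 4.5 GiB.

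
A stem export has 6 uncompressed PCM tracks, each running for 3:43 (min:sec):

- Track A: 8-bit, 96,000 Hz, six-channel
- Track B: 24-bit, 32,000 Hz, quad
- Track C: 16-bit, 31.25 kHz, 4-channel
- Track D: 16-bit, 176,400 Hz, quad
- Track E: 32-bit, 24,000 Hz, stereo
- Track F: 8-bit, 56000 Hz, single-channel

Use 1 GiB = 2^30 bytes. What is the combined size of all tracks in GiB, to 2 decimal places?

3:43 (min:sec) = 223 s.
Track A: 96,000 × 223 × 1 × 6 = 128,448,000 bytes.
Track B: 32,000 × 223 × 3 × 4 = 85,632,000 bytes.
Track C: 31,250 × 223 × 2 × 4 = 55,750,000 bytes.
Track D: 176,400 × 223 × 2 × 4 = 314,697,600 bytes.
Track E: 24,000 × 223 × 4 × 2 = 42,816,000 bytes.
Track F: 56,000 × 223 × 1 × 1 = 12,488,000 bytes.
Total = 639,831,600 bytes = 0.60 GiB.

0.60 GiB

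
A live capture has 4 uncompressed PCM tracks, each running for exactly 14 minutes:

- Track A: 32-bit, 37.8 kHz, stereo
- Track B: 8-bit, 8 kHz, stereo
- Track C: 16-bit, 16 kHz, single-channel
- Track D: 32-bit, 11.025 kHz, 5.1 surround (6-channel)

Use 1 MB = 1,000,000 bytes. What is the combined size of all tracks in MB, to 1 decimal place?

516.6 MB

exactly 14 minutes = 840 s.
Track A: 37,800 × 840 × 4 × 2 = 254,016,000 bytes.
Track B: 8,000 × 840 × 1 × 2 = 13,440,000 bytes.
Track C: 16,000 × 840 × 2 × 1 = 26,880,000 bytes.
Track D: 11,025 × 840 × 4 × 6 = 222,264,000 bytes.
Total = 516,600,000 bytes = 516.6 MB.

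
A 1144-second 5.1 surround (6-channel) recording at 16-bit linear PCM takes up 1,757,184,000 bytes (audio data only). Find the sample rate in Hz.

128,000 Hz

Bytes = sample_rate × seconds × bytes_per_sample × channels.
sample_rate = 1,757,184,000 / (1,144 × 2 × 6) = 1,757,184,000 / 13,728 = 128,000 Hz.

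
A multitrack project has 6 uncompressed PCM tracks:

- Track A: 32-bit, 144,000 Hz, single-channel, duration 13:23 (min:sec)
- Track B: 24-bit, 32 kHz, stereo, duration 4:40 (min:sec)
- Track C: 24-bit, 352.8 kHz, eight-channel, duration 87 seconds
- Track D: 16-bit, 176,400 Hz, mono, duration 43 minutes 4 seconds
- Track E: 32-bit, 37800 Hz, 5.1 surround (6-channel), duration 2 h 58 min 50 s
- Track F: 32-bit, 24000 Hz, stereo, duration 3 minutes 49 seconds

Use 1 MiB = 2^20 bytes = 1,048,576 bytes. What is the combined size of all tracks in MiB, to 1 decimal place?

11389.5 MiB

Track A: 13:23 (min:sec) = 803 s; 144,000 × 803 × 4 × 1 = 462,528,000 bytes.
Track B: 4:40 (min:sec) = 280 s; 32,000 × 280 × 3 × 2 = 53,760,000 bytes.
Track C: 352,800 × 87 × 3 × 8 = 736,646,400 bytes.
Track D: 43 minutes 4 seconds = 2,584 s; 176,400 × 2,584 × 2 × 1 = 911,635,200 bytes.
Track E: 2 h 58 min 50 s = 10,730 s; 37,800 × 10,730 × 4 × 6 = 9,734,256,000 bytes.
Track F: 3 minutes 49 seconds = 229 s; 24,000 × 229 × 4 × 2 = 43,968,000 bytes.
Total = 11,942,793,600 bytes = 11389.5 MiB.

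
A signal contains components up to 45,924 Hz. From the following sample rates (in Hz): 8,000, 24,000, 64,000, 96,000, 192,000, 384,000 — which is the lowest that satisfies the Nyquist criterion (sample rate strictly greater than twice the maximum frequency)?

96,000 Hz

Need sample rate > 2 × 45,924 = 91,848 Hz.
Lowest listed rate above 91,848 Hz is 96,000 Hz.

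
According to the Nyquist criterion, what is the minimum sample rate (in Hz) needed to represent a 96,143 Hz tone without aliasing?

192,286 Hz

Minimum sample rate = 2 × 96,143 Hz = 192,286 Hz.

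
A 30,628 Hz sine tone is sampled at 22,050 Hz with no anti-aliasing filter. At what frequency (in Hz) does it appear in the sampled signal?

8,578 Hz

Nyquist = 22,050/2 = 11,025 Hz; 30,628 Hz exceeds it.
Alias = |30,628 − 1×22,050| = |30,628 − 22,050| = 8,578 Hz.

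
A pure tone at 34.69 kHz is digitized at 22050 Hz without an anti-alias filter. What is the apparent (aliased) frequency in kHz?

Nyquist = 22,050/2 = 11,025 Hz; 34,690 Hz exceeds it.
Alias = |34,690 − 2×22,050| = |34,690 − 44,100| = 9,410 Hz = 9.41 kHz.

9.41 kHz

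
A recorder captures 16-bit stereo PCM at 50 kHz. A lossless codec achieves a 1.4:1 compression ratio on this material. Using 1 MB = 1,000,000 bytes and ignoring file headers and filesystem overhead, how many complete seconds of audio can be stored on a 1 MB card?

Uncompressed byte rate = 50,000 × 2 × 2 = 200,000 bytes/s.
After 1.4:1 compression, effective rate ≈ 142857.14 bytes/s.
Capacity = 1 × 1,000,000 = 1,000,000 bytes.
1,000,000 / effective rate ≈ 7 s → 7 seconds.

7 seconds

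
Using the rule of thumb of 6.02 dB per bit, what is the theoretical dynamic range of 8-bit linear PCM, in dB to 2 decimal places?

8 × 6.02 = 48.16 dB.

48.16 dB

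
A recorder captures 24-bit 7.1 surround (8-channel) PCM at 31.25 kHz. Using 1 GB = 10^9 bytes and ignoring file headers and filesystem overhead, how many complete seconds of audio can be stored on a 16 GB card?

21,333 seconds

Uncompressed byte rate = 31,250 × 3 × 8 = 750,000 bytes/s.
Capacity = 16 × 1,000,000,000 = 16,000,000,000 bytes.
16,000,000,000 / 750,000 ≈ 21333.33 s → 21,333 seconds.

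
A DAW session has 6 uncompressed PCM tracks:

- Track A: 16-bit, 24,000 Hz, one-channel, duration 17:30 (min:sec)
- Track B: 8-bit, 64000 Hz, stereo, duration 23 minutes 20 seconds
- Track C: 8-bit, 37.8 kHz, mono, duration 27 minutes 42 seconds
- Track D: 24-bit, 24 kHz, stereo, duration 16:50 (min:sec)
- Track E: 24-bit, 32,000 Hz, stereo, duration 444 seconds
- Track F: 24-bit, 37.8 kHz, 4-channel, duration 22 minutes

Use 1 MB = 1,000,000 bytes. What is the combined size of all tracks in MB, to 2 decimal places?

Track A: 17:30 (min:sec) = 1,050 s; 24,000 × 1,050 × 2 × 1 = 50,400,000 bytes.
Track B: 23 minutes 20 seconds = 1,400 s; 64,000 × 1,400 × 1 × 2 = 179,200,000 bytes.
Track C: 27 minutes 42 seconds = 1,662 s; 37,800 × 1,662 × 1 × 1 = 62,823,600 bytes.
Track D: 16:50 (min:sec) = 1,010 s; 24,000 × 1,010 × 3 × 2 = 145,440,000 bytes.
Track E: 32,000 × 444 × 3 × 2 = 85,248,000 bytes.
Track F: 22 minutes = 1,320 s; 37,800 × 1,320 × 3 × 4 = 598,752,000 bytes.
Total = 1,121,863,600 bytes = 1121.86 MB.

1121.86 MB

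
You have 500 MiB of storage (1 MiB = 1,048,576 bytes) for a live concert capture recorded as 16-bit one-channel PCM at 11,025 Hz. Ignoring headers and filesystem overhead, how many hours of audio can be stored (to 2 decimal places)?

Uncompressed byte rate = 11,025 × 2 × 1 = 22,050 bytes/s.
Capacity = 500 × 1,048,576 = 524,288,000 bytes.
524,288,000 / 22,050 ≈ 23777.23 s → 6.60 hours.

6.60 hours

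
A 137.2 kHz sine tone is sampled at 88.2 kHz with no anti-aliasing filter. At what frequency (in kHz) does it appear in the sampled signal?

39.2 kHz

Nyquist = 88,200/2 = 44,100 Hz; 137,200 Hz exceeds it.
Alias = |137,200 − 2×88,200| = |137,200 − 176,400| = 39,200 Hz = 39.2 kHz.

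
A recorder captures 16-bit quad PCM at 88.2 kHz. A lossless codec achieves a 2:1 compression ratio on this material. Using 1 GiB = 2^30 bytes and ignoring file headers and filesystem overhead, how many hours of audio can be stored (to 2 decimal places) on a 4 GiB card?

3.38 hours

Uncompressed byte rate = 88,200 × 2 × 4 = 705,600 bytes/s.
After 2:1 compression, effective rate ≈ 352800 bytes/s.
Capacity = 4 × 1,073,741,824 = 4,294,967,296 bytes.
4,294,967,296 / effective rate ≈ 12173.94 s → 3.38 hours.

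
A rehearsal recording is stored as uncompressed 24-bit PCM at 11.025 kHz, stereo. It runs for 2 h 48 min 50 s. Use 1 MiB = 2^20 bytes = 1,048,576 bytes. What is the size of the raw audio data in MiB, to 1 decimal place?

Duration = 2 h 48 min 50 s = 10,130 s.
Bytes = 11,025 samples/s × 10,130 s × 3 bytes/sample × 2 ch = 670,099,500 bytes.
670,099,500 / 1,048,576 = 639.1 MiB.

639.1 MiB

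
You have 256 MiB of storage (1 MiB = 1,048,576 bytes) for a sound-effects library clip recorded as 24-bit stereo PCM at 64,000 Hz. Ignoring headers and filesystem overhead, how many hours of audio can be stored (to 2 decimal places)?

Uncompressed byte rate = 64,000 × 3 × 2 = 384,000 bytes/s.
Capacity = 256 × 1,048,576 = 268,435,456 bytes.
268,435,456 / 384,000 ≈ 699.05 s → 0.19 hours.

0.19 hours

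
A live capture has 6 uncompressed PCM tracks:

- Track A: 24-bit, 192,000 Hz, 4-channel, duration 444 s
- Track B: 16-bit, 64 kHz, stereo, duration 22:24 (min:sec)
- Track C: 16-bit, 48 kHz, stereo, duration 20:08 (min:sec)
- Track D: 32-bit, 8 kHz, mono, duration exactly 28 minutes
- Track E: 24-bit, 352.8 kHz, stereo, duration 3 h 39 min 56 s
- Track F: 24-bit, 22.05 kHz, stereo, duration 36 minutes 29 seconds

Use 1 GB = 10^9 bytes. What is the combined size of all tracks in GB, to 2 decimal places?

29.88 GB

Track A: 192,000 × 444 × 3 × 4 = 1,022,976,000 bytes.
Track B: 22:24 (min:sec) = 1,344 s; 64,000 × 1,344 × 2 × 2 = 344,064,000 bytes.
Track C: 20:08 (min:sec) = 1,208 s; 48,000 × 1,208 × 2 × 2 = 231,936,000 bytes.
Track D: exactly 28 minutes = 1,680 s; 8,000 × 1,680 × 4 × 1 = 53,760,000 bytes.
Track E: 3 h 39 min 56 s = 13,196 s; 352,800 × 13,196 × 3 × 2 = 27,933,292,800 bytes.
Track F: 36 minutes 29 seconds = 2,189 s; 22,050 × 2,189 × 3 × 2 = 289,604,700 bytes.
Total = 29,875,633,500 bytes = 29.88 GB.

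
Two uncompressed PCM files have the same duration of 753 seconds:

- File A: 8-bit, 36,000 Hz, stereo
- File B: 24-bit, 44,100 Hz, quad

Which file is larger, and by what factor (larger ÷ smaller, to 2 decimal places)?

File A: 36,000 × 1 × 2 = 72,000 bytes/s.
File B: 44,100 × 3 × 4 = 529,200 bytes/s.
File B is larger; ratio = 398,487,600 / 54,216,000 = 7.35.

File B, by a factor of 7.35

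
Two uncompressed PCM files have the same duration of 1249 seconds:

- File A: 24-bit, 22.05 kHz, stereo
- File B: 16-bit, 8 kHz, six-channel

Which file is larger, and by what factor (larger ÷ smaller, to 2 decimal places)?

File A: 22,050 × 3 × 2 = 132,300 bytes/s.
File B: 8,000 × 2 × 6 = 96,000 bytes/s.
File A is larger; ratio = 165,242,700 / 119,904,000 = 1.38.

File A, by a factor of 1.38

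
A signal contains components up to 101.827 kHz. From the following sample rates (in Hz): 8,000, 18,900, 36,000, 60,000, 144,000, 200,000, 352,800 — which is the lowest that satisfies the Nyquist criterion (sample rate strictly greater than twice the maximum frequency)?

Need sample rate > 2 × 101,827 = 203,654 Hz.
Lowest listed rate above 203,654 Hz is 352,800 Hz.

352,800 Hz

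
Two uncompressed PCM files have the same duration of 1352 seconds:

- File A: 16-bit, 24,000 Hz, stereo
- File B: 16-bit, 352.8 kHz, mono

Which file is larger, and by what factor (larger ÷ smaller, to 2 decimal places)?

File B, by a factor of 7.35

File A: 24,000 × 2 × 2 = 96,000 bytes/s.
File B: 352,800 × 2 × 1 = 705,600 bytes/s.
File B is larger; ratio = 953,971,200 / 129,792,000 = 7.35.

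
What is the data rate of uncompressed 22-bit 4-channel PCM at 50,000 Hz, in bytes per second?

550,000 bytes/s

Bit rate = 50,000 × 22 × 4 = 4,400,000 bits/s.
4,400,000 / 8 = 550,000 bytes/s.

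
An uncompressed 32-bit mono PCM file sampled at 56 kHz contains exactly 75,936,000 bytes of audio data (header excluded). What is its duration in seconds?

Byte rate = 56,000 × 4 × 1 = 224,000 bytes/s.
Duration = 75,936,000 / 224,000 = 339 s.

339 seconds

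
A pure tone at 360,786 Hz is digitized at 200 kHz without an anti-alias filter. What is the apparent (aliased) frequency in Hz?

39,214 Hz

Nyquist = 200,000/2 = 100,000 Hz; 360,786 Hz exceeds it.
Alias = |360,786 − 2×200,000| = |360,786 − 400,000| = 39,214 Hz.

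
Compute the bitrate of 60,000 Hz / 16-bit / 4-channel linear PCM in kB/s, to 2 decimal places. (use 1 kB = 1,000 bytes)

Bit rate = 60,000 × 16 × 4 = 3,840,000 bits/s.
3,840,000 / 8 = 480,000 B/s = 480.00 kB/s.

480.00 kB/s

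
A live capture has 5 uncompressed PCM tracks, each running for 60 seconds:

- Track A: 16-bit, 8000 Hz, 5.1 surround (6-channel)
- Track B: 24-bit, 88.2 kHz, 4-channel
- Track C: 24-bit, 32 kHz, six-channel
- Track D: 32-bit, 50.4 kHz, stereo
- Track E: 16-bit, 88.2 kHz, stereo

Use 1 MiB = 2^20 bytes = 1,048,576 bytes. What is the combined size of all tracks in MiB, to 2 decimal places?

142.27 MiB

Track A: 8,000 × 60 × 2 × 6 = 5,760,000 bytes.
Track B: 88,200 × 60 × 3 × 4 = 63,504,000 bytes.
Track C: 32,000 × 60 × 3 × 6 = 34,560,000 bytes.
Track D: 50,400 × 60 × 4 × 2 = 24,192,000 bytes.
Track E: 88,200 × 60 × 2 × 2 = 21,168,000 bytes.
Total = 149,184,000 bytes = 142.27 MiB.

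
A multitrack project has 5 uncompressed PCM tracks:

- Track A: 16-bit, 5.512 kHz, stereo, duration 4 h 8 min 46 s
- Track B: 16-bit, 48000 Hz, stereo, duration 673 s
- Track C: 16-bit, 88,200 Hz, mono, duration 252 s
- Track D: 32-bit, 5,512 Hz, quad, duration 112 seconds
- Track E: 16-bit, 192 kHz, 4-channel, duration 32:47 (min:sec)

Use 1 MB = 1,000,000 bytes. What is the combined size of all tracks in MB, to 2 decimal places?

3533.95 MB

Track A: 4 h 8 min 46 s = 14,926 s; 5,512 × 14,926 × 2 × 2 = 329,088,448 bytes.
Track B: 48,000 × 673 × 2 × 2 = 129,216,000 bytes.
Track C: 88,200 × 252 × 2 × 1 = 44,452,800 bytes.
Track D: 5,512 × 112 × 4 × 4 = 9,877,504 bytes.
Track E: 32:47 (min:sec) = 1,967 s; 192,000 × 1,967 × 2 × 4 = 3,021,312,000 bytes.
Total = 3,533,946,752 bytes = 3533.95 MB.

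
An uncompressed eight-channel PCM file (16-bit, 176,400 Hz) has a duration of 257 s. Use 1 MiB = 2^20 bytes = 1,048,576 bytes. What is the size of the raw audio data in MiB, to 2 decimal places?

691.75 MiB

Bytes = 176,400 samples/s × 257 s × 2 bytes/sample × 8 ch = 725,356,800 bytes.
725,356,800 / 1,048,576 = 691.75 MiB.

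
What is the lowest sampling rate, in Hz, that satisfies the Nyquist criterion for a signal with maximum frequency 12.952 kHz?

25,904 Hz

Minimum sample rate = 2 × 12,952 Hz = 25,904 Hz.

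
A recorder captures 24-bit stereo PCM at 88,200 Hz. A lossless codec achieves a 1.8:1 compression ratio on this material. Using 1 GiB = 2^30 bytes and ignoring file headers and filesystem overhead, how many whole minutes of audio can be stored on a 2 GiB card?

Uncompressed byte rate = 88,200 × 3 × 2 = 529,200 bytes/s.
After 1.8:1 compression, effective rate ≈ 294000 bytes/s.
Capacity = 2 × 1,073,741,824 = 2,147,483,648 bytes.
2,147,483,648 / effective rate ≈ 7304.37 s → 121 minutes.

121 minutes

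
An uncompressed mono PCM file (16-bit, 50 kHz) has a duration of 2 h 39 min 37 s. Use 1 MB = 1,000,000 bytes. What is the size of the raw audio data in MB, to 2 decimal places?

Duration = 2 h 39 min 37 s = 9,577 s.
Bytes = 50,000 samples/s × 9,577 s × 2 bytes/sample × 1 ch = 957,700,000 bytes.
957,700,000 / 1,000,000 = 957.70 MB.

957.70 MB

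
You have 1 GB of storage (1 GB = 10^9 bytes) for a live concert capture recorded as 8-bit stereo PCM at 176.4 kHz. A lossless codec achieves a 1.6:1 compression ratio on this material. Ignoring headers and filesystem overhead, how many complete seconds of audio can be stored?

Uncompressed byte rate = 176,400 × 1 × 2 = 352,800 bytes/s.
After 1.6:1 compression, effective rate ≈ 220500 bytes/s.
Capacity = 1 × 1,000,000,000 = 1,000,000,000 bytes.
1,000,000,000 / effective rate ≈ 4535.15 s → 4,535 seconds.

4,535 seconds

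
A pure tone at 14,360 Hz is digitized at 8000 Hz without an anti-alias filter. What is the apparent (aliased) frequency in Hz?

Nyquist = 8,000/2 = 4,000 Hz; 14,360 Hz exceeds it.
Alias = |14,360 − 2×8,000| = |14,360 − 16,000| = 1,640 Hz.

1,640 Hz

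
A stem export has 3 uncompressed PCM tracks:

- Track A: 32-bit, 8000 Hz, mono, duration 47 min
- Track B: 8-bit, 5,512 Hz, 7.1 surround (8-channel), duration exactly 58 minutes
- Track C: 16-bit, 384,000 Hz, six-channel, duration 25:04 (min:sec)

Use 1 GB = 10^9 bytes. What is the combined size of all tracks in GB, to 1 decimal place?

Track A: 47 min = 2,820 s; 8,000 × 2,820 × 4 × 1 = 90,240,000 bytes.
Track B: exactly 58 minutes = 3,480 s; 5,512 × 3,480 × 1 × 8 = 153,454,080 bytes.
Track C: 25:04 (min:sec) = 1,504 s; 384,000 × 1,504 × 2 × 6 = 6,930,432,000 bytes.
Total = 7,174,126,080 bytes = 7.2 GB.

7.2 GB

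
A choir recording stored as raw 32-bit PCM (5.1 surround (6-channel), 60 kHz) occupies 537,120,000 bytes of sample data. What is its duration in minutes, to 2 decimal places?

6.22 minutes

Byte rate = 60,000 × 4 × 6 = 1,440,000 bytes/s.
Duration = 537,120,000 / 1,440,000 = 373 s.
373 s / 60 = 6.22 minutes.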